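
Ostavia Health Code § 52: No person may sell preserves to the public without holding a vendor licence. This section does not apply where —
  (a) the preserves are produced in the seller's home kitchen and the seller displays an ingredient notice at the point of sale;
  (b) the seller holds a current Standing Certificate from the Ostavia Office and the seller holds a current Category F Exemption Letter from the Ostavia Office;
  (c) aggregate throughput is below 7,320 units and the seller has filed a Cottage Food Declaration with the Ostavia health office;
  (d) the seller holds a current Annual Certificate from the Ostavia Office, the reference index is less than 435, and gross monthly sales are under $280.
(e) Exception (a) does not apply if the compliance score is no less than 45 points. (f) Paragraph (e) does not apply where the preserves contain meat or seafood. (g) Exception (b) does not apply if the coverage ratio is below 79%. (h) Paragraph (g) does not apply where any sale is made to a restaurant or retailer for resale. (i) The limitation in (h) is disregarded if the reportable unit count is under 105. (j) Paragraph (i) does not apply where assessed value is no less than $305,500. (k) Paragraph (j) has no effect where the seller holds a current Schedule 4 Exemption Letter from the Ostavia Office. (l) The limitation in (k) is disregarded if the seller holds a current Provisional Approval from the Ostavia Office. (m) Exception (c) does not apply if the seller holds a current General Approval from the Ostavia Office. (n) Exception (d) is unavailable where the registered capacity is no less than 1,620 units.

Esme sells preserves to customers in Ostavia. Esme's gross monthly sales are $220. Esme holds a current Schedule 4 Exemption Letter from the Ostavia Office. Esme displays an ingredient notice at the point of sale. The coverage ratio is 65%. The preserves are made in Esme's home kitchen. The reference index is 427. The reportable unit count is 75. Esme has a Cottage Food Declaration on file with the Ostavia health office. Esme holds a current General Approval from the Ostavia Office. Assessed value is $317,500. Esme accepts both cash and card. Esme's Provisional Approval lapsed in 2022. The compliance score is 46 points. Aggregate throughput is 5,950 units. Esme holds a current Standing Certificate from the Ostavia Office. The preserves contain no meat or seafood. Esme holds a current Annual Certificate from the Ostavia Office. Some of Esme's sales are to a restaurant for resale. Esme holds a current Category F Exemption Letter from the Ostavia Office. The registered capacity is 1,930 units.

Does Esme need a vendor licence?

Exception (a)'s conditions are all satisfied: the preserves are home-kitchen produced; an ingredient notice is displayed. Turning to paragraphs (e)–(f): (e) is triggered — the compliance score is 46 points, meeting the 45 points threshold. (f) is not engaged (the preserves contain no meat or seafood), so (e) stands. (a) is therefore removed.
Exception (b) is satisfied on its face — a current Standing Certificate is held; a current Category F Exemption Letter is held. Turning to paragraphs (g)–(l): (g) is triggered — the coverage ratio is 65%, below the 79% limit. (h) would limit (g) — some sales are to a restaurant for resale — but (i) sets (h) aside: (i) is engaged — the reportable unit count is 75, under the 105 limit. (j) would limit (i) — assessed value is $317,500, meeting the $305,500 threshold — but (k) sets (j) aside: (k) operates against (j): a current Schedule 4 Exemption Letter is held. (l) is not engaged (no current Provisional Approval is held), so (k) stands. So (b) is unavailable.
Exception (c): aggregate throughput is 5,950 units, below the 7,320 units limit; a Cottage Food Declaration is on file — every condition holds. Turning to paragraph (m): (m) operates against (c): a current General Approval is held. (c) is therefore removed.
Exception (d) is satisfied on its face — a current Annual Certificate is held; the reference index is 427, less than the 435 limit; gross monthly sales are $220, under the $280 limit. Turning to paragraph (n): (n) operates — the registered capacity is 1,930 units, meeting the 1,620 units threshold. Exception (d) does not apply.
No exception is made out. Esme falls within the general rule.

Yes — Esme must hold a vendor licence.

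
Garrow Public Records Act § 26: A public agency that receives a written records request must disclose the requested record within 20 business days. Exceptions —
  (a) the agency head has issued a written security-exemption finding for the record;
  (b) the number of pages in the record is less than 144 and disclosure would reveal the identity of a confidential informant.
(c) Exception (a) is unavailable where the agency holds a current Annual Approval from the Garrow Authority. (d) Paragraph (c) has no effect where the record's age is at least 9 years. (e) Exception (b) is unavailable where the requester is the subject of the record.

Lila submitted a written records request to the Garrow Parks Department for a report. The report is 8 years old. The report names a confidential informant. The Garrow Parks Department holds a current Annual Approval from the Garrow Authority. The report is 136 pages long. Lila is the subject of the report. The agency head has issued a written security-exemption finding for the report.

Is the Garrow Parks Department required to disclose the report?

Yes — the Garrow Parks Department must disclose the report.

Exception (a)'s conditions are all satisfied: a written security-exemption finding has been issued. But: (c) operates against (a): a current Annual Approval is held. (d) does not operate here (the record's age is 8 years, short of 9 years), so (c) stands. Exception (a) does not apply.
Exception (b)'s conditions are all satisfied: the number of pages in the record is 136, less than the 144 limit; the report names a confidential informant. Turning to paragraph (e): (e) is triggered — Lila is the subject of the report. Exception (b) does not apply.
None of the exceptions is available; § 26 applies in full.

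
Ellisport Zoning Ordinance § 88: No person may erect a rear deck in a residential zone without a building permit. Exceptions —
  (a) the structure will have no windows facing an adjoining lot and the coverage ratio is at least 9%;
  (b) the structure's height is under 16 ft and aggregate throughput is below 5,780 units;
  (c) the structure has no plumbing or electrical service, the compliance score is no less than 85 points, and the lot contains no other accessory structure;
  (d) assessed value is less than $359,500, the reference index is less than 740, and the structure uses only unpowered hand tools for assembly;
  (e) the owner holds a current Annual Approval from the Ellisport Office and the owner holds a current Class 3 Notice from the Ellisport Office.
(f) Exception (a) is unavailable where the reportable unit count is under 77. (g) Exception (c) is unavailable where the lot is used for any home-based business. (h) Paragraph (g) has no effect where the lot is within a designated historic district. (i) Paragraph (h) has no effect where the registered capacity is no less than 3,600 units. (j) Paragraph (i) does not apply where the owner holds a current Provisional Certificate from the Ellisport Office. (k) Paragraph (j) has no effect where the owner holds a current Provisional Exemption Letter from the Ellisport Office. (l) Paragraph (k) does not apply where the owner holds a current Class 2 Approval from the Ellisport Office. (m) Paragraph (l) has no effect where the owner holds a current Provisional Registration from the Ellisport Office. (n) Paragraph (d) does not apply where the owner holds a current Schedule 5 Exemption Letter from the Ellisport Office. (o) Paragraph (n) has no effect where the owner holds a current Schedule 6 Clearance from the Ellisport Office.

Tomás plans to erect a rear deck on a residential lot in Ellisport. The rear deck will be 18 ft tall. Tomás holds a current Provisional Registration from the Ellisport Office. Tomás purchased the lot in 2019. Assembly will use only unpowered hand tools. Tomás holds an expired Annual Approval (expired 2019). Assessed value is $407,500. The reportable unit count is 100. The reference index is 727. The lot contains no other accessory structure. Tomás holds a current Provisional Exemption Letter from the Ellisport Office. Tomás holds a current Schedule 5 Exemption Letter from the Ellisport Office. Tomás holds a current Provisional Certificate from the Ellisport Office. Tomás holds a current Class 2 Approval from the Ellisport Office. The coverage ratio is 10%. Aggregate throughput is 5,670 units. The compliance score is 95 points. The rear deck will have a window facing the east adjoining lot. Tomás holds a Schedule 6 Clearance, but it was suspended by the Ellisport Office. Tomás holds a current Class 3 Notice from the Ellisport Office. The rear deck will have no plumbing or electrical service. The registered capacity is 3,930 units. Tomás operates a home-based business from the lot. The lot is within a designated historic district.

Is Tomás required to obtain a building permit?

Yes — Tomás must obtain a building permit.

Exception (a) fails — a window faces an adjoining lot.
Exception (b) fails — the structure's height is 18 ft, not under 16 ft.
Exception (c): there is no plumbing or electrical service; the compliance score is 95 points, meeting the 85 points threshold; the lot has no other accessory structure — every condition holds. Turning to paragraphs (g)–(m): (g) is triggered — a home-based business operates on the lot. (h) would limit (g) — the lot is in a historic district — but (i) sets (h) aside: (i) applies — the registered capacity is 3,930 units, meeting the 3,600 units threshold. (j) would limit (i) — a current Provisional Certificate is held — but (k) sets (j) aside: (k) operates — a current Provisional Exemption Letter is held. (l) applies (a current Class 2 Approval is held), but is overridden by (m): (m) operates against (l): a current Provisional Registration is held. (c) is therefore removed.
Exception (d) fails — assessed value is $407,500, not less than $359,500.
Exception (e) fails — there is no Annual Approval in force.
Every exception is unavailable, so the rule governs.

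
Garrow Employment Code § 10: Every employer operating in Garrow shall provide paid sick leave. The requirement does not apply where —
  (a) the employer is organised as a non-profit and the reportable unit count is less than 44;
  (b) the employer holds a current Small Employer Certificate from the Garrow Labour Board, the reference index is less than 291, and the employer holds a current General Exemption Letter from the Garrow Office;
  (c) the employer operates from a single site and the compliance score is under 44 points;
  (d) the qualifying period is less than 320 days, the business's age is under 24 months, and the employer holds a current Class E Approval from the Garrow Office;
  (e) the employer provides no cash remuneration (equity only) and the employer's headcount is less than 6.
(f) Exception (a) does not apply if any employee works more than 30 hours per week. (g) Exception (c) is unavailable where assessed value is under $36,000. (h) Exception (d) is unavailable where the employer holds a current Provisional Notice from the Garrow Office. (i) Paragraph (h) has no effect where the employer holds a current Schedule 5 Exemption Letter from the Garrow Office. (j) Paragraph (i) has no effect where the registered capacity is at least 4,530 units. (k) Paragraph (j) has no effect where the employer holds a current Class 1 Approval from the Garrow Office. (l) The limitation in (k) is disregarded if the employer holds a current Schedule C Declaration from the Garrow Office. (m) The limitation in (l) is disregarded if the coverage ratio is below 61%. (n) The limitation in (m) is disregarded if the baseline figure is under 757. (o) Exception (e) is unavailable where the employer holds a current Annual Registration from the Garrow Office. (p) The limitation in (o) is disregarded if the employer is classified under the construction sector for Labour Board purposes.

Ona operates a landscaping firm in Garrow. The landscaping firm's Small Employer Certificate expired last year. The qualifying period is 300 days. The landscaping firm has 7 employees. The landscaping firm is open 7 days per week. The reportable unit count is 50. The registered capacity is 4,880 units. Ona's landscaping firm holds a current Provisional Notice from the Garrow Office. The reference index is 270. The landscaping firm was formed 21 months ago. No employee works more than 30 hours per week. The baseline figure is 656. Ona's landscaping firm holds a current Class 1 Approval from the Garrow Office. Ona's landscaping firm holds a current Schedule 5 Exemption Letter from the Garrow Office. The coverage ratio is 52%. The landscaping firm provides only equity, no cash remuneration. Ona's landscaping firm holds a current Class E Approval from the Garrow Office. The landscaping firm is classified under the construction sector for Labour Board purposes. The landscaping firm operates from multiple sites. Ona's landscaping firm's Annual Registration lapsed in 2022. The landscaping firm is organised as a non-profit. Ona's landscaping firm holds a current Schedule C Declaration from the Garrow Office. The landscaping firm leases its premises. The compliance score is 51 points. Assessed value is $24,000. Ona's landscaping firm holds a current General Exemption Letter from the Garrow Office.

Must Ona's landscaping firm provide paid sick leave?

Exception (a) does not apply: the reportable unit count is 50, not less than 44.
Exception (b) requires that the employer holds a current Small Employer Certificate from the Garrow Labour Board; but the Small Employer Certificate has expired, so (b) is unavailable.
Exception (c) fails — the employer operates from multiple sites.
Exception (d): the qualifying period is 300 days, less than the 320 days limit; the business's age is 21 months, under the 24 months limit; a current Class E Approval is held — every condition holds. But applying paragraphs (h)–(n): (h) operates against (d): a current Provisional Notice is held. (i) would limit (h) — a current Schedule 5 Exemption Letter is held — but (j) sets (i) aside: (j) operates against (i): the registered capacity is 4,880 units, meeting the 4,530 units threshold. (k) is engaged (a current Class 1 Approval is held), but yields to (l): (l) operates against (k): a current Schedule C Declaration is held. (m) would limit (l) — the coverage ratio is 52%, below the 61% limit — but (n) sets (m) aside: (n) operates against (m): the baseline figure is 656, under the 757 limit. (d) is therefore removed.
Exception (e) requires that the employer's headcount is less than 6; but the employer's headcount is 7, not less than 6, so (e) is unavailable.
No exception applies. The general rule governs.

Yes — Ona's landscaping firm must provide paid sick leave.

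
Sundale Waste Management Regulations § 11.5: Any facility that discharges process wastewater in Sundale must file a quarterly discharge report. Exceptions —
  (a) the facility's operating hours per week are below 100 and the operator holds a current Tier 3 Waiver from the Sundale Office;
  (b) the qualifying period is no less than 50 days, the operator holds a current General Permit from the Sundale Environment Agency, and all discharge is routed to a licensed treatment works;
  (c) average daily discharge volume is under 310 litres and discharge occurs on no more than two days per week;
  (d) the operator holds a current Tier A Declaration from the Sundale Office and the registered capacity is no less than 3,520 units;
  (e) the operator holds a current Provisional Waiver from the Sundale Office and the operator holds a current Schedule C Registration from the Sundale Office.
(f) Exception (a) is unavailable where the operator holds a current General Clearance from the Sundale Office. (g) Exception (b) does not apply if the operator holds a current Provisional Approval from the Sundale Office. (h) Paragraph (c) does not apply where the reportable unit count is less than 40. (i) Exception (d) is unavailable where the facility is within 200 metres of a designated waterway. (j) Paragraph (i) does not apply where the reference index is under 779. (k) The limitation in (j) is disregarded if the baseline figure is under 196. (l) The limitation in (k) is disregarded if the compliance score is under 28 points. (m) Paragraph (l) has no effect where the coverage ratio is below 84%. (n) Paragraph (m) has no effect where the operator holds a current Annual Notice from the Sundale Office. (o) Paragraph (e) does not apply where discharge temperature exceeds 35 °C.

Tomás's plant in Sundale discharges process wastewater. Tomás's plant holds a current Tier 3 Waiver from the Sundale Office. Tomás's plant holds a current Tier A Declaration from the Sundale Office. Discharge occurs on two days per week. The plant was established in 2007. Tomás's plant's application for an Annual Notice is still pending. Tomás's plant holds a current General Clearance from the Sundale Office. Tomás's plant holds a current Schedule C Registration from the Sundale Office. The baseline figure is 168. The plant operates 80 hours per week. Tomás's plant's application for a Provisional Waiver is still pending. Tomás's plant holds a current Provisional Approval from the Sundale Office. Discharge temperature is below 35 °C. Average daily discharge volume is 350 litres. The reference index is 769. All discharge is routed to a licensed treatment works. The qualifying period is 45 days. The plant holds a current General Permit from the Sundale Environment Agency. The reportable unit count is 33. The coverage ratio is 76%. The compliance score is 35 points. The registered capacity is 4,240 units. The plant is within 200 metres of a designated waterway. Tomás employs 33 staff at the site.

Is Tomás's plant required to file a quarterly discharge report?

Exception (a) is satisfied on its face — the facility's operating hours per week are 80, below the 100 limit; a current Tier 3 Waiver is held. However, paragraph (f) must be considered: (f) operates — a current General Clearance is held. So (a) is unavailable.
Exception (b) fails — the qualifying period is 45 days, short of 50 days.
Exception (c) fails — average daily discharge volume is 350 litres, not under 310 litres.
Exception (d) is satisfied on its face — a current Tier A Declaration is held; the registered capacity is 4,240 units, meeting the 3,520 units threshold. But: (i) is engaged — the plant is within 200 m of a designated waterway. (j) would limit (i) — the reference index is 769, under the 779 limit — but (k) sets (j) aside: (k) operates against (j): the baseline figure is 168, under the 196 limit. (l), which would lift (k), is not triggered — the compliance score is 35 points, not under 28 points. So (d) is unavailable.
Exception (e) requires that the operator holds a current Provisional Waiver from the Sundale Office; but no current Provisional Waiver is held, so (e) is unavailable.
No exception applies. The general rule governs.

Yes — Tomás's plant must file a quarterly discharge report.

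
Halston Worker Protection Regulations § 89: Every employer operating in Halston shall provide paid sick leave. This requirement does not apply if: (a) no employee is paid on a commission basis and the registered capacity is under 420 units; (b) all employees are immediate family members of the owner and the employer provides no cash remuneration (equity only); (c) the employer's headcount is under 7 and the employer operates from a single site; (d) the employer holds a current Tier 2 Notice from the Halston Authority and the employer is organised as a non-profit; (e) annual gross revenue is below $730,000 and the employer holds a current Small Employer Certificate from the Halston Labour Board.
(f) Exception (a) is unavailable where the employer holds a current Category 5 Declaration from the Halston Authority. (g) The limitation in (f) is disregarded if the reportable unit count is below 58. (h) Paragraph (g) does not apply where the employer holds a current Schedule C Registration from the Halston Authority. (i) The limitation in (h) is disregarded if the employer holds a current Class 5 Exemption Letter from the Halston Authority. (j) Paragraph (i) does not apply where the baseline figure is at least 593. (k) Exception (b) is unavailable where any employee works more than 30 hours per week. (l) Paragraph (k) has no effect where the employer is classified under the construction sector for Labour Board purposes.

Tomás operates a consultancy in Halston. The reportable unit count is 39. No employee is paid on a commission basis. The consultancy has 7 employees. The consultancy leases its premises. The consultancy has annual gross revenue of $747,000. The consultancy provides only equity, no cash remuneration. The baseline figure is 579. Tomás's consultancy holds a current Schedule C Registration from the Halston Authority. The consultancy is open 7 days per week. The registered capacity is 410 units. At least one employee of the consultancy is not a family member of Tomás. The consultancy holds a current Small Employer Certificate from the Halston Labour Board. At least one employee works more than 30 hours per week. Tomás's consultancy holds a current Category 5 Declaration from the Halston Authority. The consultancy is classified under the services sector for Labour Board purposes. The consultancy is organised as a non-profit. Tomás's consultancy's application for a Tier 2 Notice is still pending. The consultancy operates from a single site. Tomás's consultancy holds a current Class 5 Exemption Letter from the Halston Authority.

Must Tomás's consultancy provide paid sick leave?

No — exception (a) applies; Tomás's consultancy is not required to provide paid sick leave.

All of (a)'s requirements are met (no employee is paid on commission; the registered capacity is 410 units, under the 420 units limit). Applying paragraphs (f)–(j): (f) would limit (a) — a current Category 5 Declaration is held — but (g) sets (f) aside: (g) operates against (f): the reportable unit count is 39, below the 58 limit. (h) is triggered (a current Schedule C Registration is held), but is overridden by (i): (i) is engaged — a current Class 5 Exemption Letter is held. (j), which would lift (i), does not operate here — the baseline figure is 579, short of 593. (a) remains available.
Exception (b) requires that all employees are immediate family members of the owner; but at least one employee is not a family member, so (b) is unavailable.
Exception (c) does not apply: the employer's headcount is 7, not under 7.
Exception (d) requires that the employer holds a current Tier 2 Notice from the Halston Authority; but the Tier 2 Notice is not current, so (d) is unavailable.
Exception (e) requires that annual gross revenue is below $730,000; but annual gross revenue is $747,000, not below $730,000, so (e) is unavailable.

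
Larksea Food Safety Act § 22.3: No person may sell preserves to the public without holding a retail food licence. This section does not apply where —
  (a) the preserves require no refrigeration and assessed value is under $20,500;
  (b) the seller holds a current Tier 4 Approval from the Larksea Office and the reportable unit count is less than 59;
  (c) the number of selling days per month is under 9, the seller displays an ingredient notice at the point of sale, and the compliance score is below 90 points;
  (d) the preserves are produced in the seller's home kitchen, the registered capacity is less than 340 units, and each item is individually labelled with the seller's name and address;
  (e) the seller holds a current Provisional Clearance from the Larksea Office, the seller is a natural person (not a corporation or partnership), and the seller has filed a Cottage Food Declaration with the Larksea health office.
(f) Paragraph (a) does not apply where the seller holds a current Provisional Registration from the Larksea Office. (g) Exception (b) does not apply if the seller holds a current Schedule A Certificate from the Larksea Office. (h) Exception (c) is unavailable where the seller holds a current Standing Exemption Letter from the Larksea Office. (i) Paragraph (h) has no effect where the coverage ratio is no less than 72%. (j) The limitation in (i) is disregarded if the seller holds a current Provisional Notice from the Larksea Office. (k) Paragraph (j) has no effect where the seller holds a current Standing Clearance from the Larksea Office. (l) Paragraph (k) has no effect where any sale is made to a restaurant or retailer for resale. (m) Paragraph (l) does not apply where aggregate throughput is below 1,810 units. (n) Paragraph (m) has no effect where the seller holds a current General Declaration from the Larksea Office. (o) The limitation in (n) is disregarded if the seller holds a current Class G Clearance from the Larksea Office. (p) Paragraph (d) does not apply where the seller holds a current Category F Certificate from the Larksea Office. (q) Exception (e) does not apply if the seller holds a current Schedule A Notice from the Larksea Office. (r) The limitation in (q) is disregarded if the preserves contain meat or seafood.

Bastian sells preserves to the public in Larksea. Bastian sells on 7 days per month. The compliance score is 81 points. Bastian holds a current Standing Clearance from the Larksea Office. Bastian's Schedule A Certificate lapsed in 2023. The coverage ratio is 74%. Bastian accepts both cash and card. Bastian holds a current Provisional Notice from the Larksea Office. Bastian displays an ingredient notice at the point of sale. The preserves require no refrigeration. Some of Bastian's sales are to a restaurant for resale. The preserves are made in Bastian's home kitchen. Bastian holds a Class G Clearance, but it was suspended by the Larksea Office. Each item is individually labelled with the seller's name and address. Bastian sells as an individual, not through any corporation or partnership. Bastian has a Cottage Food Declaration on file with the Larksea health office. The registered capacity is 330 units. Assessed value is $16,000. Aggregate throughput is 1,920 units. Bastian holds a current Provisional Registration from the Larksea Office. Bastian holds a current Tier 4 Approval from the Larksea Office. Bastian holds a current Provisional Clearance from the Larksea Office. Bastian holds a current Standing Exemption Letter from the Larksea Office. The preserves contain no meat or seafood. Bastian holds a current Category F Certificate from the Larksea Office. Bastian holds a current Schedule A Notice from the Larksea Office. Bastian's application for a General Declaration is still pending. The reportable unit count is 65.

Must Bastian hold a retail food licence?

Yes — Bastian must hold a retail food licence.

Exception (a): the preserves are shelf-stable; assessed value is $16,000, under the $20,500 limit — every condition holds. However, paragraph (f) must be considered: (f) is triggered — a current Provisional Registration is held. (a) is therefore removed.
Exception (b) does not apply: the reportable unit count is 65, not less than 59.
Exception (c)'s conditions are all satisfied: the number of selling days per month is 7, under the 9 limit; an ingredient notice is displayed; the compliance score is 81 points, below the 90 points limit. However, paragraphs (h)–(o) must be considered: (h) operates against (c): a current Standing Exemption Letter is held. (i) would limit (h) — the coverage ratio is 74%, meeting the 72% threshold — but (j) sets (i) aside: (j) operates against (i): a current Provisional Notice is held. (k) is engaged (a current Standing Clearance is held), but is itself disapplied by (l): (l) operates against (k): some sales are to a restaurant for resale. (m), which would lift (l), is not triggered — aggregate throughput is 1,920 units, not below 1,810 units. So (c) is unavailable.
All of (d)'s requirements are met (the preserves are home-kitchen produced; the registered capacity is 330 units, less than the 340 units limit; items are individually labelled). But: (p) is triggered — a current Category F Certificate is held. (d) is therefore removed.
Exception (e): a current Provisional Clearance is held; the seller is a natural person; a Cottage Food Declaration is on file — every condition holds. Turning to paragraphs (q)–(r): (q) operates against (e): a current Schedule A Notice is held. (r), which would lift (q), is inapplicable — the preserves contain no meat or seafood. (e) is therefore removed.
None of the exceptions is available; § 22.3 applies in full.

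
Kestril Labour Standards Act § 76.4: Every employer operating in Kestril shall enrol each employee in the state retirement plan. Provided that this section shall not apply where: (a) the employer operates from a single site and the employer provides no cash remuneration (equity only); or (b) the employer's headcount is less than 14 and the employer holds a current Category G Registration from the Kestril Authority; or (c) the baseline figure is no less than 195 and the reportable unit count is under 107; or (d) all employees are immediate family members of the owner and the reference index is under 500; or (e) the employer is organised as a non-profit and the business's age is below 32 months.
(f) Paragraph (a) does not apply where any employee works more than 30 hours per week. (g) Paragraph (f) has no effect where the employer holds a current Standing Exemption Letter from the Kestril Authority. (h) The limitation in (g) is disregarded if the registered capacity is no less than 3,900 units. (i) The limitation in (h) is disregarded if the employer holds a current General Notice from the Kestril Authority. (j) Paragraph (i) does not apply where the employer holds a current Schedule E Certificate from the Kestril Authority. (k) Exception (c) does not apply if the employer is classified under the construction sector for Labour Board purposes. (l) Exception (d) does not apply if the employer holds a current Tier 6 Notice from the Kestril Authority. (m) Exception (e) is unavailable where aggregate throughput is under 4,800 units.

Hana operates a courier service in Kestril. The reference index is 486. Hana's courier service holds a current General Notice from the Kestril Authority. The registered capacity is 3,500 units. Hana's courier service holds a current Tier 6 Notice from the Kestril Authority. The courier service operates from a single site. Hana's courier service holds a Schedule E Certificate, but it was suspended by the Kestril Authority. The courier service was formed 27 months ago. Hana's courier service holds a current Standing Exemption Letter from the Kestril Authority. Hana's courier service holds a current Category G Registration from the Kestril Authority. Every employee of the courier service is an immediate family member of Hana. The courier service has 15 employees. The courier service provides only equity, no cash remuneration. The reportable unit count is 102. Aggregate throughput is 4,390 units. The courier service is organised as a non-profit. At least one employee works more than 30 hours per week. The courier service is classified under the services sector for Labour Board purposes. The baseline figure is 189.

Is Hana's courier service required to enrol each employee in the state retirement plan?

No — exception (a) applies; Hana's courier service is not required to enrol each employee in the state retirement plan.

Exception (a)'s conditions are all satisfied: the employer operates from a single site; remuneration is equity-only. Applying paragraphs (f)–(j): (f) would limit (a) — at least one employee exceeds 30 hours/week — but (g) sets (f) aside: (g) operates against (f): a current Standing Exemption Letter is held. (h), which would lift (g), does not operate here — the registered capacity is 3,500 units, short of 3,900 units. Exception (a) stands.
Exception (b) requires that the employer's headcount is less than 14; but the employer's headcount is 15, not less than 14, so (b) is unavailable.
Exception (c) fails — the baseline figure is 189, short of 195.
Exception (d)'s conditions are all satisfied: every employee is an immediate family member; the reference index is 486, under the 500 limit. Turning to paragraph (l): (l) operates against (d): a current Tier 6 Notice is held. (d) is therefore removed.
All of (e)'s requirements are met (the employer is a non-profit; the business's age is 27 months, below the 32 months limit). But applying paragraph (m): (m) operates against (e): aggregate throughput is 4,390 units, under the 4,800 units limit. (e) is therefore removed.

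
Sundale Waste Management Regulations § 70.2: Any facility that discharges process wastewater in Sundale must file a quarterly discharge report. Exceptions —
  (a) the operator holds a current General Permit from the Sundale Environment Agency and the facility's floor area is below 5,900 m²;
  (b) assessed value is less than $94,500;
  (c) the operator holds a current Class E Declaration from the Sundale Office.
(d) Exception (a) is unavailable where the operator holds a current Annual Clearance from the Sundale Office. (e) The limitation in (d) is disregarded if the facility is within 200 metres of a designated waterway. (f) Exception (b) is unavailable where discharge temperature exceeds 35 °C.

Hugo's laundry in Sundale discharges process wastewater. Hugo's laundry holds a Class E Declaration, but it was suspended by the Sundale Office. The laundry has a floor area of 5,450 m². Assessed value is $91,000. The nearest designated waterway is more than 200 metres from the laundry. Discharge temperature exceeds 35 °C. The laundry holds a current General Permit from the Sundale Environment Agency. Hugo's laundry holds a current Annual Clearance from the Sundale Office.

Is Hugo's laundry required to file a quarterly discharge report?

Exception (a) is satisfied on its face — a current General Permit is held; the facility's floor area is 5,450 m², below the 5,900 m² limit. However, paragraphs (d)–(e) must be considered: (d) operates against (a): a current Annual Clearance is held. (e) is inapplicable (the laundry is more than 200 m from any designated waterway), so (d) stands. So (a) is unavailable.
Exception (b) is satisfied on its face — assessed value is $91,000, less than the $94,500 limit. Turning to paragraph (f): (f) operates against (b): discharge temperature exceeds 35 °C. (b) is therefore removed.
Exception (c) does not apply: the Class E Declaration is not current.
No exception applies. The general rule governs.

Yes — Hugo's laundry must file a quarterly discharge report.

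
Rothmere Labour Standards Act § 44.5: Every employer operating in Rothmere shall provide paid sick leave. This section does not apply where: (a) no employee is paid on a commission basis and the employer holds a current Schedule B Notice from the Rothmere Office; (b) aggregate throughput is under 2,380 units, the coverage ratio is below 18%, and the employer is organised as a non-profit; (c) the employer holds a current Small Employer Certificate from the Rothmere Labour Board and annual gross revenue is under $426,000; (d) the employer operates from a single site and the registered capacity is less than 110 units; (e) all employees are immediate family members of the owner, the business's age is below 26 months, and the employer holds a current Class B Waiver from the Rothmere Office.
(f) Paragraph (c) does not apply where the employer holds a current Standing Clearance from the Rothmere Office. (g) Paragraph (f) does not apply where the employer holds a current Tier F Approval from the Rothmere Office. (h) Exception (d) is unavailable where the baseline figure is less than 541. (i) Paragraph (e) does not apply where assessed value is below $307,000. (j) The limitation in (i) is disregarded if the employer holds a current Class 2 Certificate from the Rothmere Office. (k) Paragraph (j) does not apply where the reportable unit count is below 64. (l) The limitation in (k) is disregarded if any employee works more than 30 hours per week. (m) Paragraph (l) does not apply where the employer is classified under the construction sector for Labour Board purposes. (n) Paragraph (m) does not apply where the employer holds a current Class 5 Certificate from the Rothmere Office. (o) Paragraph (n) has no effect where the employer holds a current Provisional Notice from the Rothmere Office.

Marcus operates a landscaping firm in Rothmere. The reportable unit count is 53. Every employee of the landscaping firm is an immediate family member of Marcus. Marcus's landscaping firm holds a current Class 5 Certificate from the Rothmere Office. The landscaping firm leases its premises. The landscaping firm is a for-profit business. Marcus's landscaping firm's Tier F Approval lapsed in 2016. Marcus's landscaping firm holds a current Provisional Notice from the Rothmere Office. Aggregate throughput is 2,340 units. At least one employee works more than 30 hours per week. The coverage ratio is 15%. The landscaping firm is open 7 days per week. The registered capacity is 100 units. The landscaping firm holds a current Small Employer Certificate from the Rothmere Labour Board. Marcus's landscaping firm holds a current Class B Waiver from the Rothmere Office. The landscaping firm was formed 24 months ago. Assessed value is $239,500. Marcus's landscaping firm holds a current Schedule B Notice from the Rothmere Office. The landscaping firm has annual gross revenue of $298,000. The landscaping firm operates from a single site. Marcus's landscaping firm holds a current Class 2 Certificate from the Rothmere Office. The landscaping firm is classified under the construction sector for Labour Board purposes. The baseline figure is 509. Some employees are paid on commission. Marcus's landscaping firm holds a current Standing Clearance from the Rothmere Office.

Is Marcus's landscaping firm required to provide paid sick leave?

Yes — Marcus's landscaping firm must provide paid sick leave.

Exception (a) fails — some employees are paid on commission.
Exception (b) does not apply: the employer is for-profit.
Exception (c)'s conditions are all satisfied: a current Small Employer Certificate is held; annual gross revenue is $298,000, under the $426,000 limit. However, paragraphs (f)–(g) must be considered: (f) operates against (c): a current Standing Clearance is held. (g), which would lift (f), is not engaged — the Tier F Approval is not current. (c) is therefore removed.
Exception (d) is satisfied on its face — the employer operates from a single site; the registered capacity is 100 units, less than the 110 units limit. But: (h) is triggered — the baseline figure is 509, less than the 541 limit. Exception (d) does not apply.
Exception (e): every employee is an immediate family member; the business's age is 24 months, below the 26 months limit; a current Class B Waiver is held — every condition holds. Turning to paragraphs (i)–(o): (i) operates — assessed value is $239,500, below the $307,000 limit. (j) operates (a current Class 2 Certificate is held), but yields to (k): (k) operates — the reportable unit count is 53, below the 64 limit. (l) would limit (k) — at least one employee exceeds 30 hours/week — but (m) sets (l) aside: (m) operates against (l): the landscaping firm is classified under the construction sector. (n) would limit (m) — a current Class 5 Certificate is held — but (o) sets (n) aside: (o) operates against (n): a current Provisional Notice is held. Exception (e) does not apply.
Every exception is unavailable, so the rule governs.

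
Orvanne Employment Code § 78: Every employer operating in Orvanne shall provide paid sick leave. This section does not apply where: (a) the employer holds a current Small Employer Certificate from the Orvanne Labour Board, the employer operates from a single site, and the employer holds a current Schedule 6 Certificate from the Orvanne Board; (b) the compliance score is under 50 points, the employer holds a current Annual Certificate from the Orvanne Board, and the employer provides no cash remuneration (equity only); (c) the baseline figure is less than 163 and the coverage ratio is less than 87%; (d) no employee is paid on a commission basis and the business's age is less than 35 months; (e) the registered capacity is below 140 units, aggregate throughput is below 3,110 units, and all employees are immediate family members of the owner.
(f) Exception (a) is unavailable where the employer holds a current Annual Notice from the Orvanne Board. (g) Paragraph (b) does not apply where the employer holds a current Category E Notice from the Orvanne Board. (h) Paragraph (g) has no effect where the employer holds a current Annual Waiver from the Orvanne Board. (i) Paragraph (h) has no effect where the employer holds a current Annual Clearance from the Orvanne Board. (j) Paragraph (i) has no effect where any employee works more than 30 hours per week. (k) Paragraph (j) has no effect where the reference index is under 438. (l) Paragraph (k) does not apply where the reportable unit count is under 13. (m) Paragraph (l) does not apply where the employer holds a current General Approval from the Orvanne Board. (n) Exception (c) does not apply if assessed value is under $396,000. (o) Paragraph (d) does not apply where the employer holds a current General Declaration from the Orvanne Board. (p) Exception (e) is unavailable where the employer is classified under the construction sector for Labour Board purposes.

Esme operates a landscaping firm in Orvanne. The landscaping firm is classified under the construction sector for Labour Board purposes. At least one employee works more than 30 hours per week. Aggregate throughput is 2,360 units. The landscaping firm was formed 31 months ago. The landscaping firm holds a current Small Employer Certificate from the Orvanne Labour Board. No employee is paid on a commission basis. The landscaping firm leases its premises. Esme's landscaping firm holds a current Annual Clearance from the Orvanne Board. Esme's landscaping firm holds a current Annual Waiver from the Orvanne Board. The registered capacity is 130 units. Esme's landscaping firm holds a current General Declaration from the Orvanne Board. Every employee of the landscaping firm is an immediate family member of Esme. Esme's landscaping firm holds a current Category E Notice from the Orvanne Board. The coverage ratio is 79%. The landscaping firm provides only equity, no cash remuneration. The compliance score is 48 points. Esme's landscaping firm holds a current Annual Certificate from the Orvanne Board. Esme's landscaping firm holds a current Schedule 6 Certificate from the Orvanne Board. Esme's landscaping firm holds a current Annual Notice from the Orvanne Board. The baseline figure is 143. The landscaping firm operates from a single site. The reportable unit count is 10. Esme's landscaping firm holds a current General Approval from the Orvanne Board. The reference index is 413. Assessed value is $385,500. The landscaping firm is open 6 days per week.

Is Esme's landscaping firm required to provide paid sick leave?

All of (a)'s requirements are met (a current Small Employer Certificate is held; the employer operates from a single site; a current Schedule 6 Certificate is held). But: (f) operates — a current Annual Notice is held. So (a) is unavailable.
Exception (b) is satisfied on its face — the compliance score is 48 points, under the 50 points limit; a current Annual Certificate is held; remuneration is equity-only. Turning to paragraphs (g)–(m): (g) operates against (b): a current Category E Notice is held. (h) would limit (g) — a current Annual Waiver is held — but (i) sets (h) aside: (i) operates against (h): a current Annual Clearance is held. (j) applies (at least one employee exceeds 30 hours/week), but is itself disapplied by (k): (k) is triggered — the reference index is 413, under the 438 limit. (l) applies (the reportable unit count is 10, under the 13 limit), but yields to (m): (m) operates against (l): a current General Approval is held. Exception (b) does not apply.
All of (c)'s requirements are met (the baseline figure is 143, less than the 163 limit; the coverage ratio is 79%, less than the 87% limit). Turning to paragraph (n): (n) applies — assessed value is $385,500, under the $396,000 limit. (c) is therefore removed.
Exception (d): no employee is paid on commission; the business's age is 31 months, less than the 35 months limit — every condition holds. Turning to paragraph (o): (o) is engaged — a current General Declaration is held. (d) is therefore removed.
All of (e)'s requirements are met (the registered capacity is 130 units, below the 140 units limit; aggregate throughput is 2,360 units, below the 3,110 units limit; every employee is an immediate family member). However, paragraph (p) must be considered: (p) operates against (e): the landscaping firm is classified under the construction sector. So (e) is unavailable.
No exception is made out. Esme's landscaping firm falls within the general rule.

Yes — Esme's landscaping firm must provide paid sick leave.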